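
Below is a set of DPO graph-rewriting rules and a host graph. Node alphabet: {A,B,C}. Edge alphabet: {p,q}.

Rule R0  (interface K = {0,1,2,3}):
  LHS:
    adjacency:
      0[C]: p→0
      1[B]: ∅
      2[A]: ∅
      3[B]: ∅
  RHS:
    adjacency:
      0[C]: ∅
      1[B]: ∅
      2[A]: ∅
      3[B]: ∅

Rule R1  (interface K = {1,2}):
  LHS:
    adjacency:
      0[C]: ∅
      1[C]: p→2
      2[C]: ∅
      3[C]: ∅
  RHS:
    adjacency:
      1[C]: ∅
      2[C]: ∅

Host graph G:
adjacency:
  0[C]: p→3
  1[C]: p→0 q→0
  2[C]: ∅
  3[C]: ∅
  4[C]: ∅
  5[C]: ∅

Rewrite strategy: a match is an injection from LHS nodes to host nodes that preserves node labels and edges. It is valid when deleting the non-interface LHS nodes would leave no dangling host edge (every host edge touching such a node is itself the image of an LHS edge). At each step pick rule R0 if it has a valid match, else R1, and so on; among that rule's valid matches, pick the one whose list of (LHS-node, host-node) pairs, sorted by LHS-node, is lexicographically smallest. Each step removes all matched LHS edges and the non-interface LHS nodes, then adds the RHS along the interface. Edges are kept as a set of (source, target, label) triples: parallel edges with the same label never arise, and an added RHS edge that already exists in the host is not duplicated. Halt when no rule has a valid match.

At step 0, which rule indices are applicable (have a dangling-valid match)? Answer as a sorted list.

R0: no valid match — LHS pattern not found
R1: 12 valid matches — {0↦2, 1↦0, 2↦3, 3↦4}, {0↦2, 1↦0, 2↦3, 3↦5}, {0↦2, 1↦1, 2↦0, 3↦4} (+9 more)

Answer: [R1]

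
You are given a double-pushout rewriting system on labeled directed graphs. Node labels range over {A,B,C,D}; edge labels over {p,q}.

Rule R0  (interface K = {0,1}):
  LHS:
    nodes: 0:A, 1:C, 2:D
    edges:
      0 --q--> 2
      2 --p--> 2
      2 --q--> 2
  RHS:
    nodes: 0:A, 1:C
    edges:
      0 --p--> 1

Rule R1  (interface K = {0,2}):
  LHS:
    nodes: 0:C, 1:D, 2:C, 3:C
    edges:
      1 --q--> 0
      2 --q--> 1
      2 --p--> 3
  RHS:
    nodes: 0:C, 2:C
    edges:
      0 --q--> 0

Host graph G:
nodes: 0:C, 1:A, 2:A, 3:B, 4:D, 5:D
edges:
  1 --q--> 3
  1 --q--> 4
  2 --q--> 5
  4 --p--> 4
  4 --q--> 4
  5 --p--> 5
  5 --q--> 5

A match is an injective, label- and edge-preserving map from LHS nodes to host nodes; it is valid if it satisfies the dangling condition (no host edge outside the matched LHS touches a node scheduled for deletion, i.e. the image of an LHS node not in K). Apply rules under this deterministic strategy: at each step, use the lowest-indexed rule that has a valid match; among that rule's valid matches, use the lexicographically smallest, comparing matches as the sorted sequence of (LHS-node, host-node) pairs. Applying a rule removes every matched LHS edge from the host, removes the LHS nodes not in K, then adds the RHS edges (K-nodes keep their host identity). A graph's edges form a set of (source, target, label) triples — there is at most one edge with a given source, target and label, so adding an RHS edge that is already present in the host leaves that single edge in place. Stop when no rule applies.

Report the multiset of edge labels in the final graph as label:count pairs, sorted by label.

Answer: p:2 q:1

Rewrite trace:
start.  V:6 E:7  edges: 1-q->3 1-q->4 2-q->5 4-p->4 4-q->4 5-p->5 5-q->5
1. fire R0 via {0↦1, 1↦0, 2↦4}  →  V:5 E:5  edges: 1-p->0 1-q->3 2-q->5 5-p->5 5-q->5
2. fire R0 via {0↦2, 1↦0, 2↦5}  →  V:4 E:3  edges: 1-p->0 1-q->3 2-p->0
final graph: no rule applies after step 2
NF edges: [(1, 0, 'p'), (1, 3, 'q'), (2, 0, 'p')]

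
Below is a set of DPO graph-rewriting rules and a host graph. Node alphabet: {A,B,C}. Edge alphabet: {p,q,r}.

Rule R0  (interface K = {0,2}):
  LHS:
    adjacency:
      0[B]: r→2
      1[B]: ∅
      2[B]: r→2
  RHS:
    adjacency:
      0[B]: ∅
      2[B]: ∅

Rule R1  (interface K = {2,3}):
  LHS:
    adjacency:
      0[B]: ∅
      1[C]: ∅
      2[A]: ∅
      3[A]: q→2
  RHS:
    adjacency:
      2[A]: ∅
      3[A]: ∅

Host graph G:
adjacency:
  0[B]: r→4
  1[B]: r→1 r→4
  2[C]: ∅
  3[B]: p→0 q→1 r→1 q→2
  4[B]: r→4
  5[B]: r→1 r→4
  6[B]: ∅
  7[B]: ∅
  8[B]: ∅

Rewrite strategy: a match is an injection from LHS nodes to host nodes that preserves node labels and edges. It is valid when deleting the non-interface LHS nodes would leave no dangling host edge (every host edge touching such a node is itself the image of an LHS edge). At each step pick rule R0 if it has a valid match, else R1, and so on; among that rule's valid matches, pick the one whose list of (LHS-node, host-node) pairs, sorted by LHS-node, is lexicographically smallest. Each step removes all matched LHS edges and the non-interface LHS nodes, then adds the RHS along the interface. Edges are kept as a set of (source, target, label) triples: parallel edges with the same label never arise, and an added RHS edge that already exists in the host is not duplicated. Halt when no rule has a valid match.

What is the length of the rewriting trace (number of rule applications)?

Answer: 2

Derivation:
start.  V:9 E:10  edges: 0-r->4 1-r->1 1-r->4 3-p->0 3-q->1 3-r->1 3-q->2 4-r->4 5-r->1 5-r->4
1. fire R0 via {0↦0, 1↦6, 2↦4}  →  V:8 E:8  edges: 1-r->1 1-r->4 3-p->0 3-q->1 3-r->1 3-q->2 5-r->1 5-r->4
2. fire R0 via {0↦3, 1↦7, 2↦1}  →  V:7 E:6  edges: 1-r->4 3-p->0 3-q->1 3-q->2 5-r->1 5-r->4
final graph: no rule applies after step 2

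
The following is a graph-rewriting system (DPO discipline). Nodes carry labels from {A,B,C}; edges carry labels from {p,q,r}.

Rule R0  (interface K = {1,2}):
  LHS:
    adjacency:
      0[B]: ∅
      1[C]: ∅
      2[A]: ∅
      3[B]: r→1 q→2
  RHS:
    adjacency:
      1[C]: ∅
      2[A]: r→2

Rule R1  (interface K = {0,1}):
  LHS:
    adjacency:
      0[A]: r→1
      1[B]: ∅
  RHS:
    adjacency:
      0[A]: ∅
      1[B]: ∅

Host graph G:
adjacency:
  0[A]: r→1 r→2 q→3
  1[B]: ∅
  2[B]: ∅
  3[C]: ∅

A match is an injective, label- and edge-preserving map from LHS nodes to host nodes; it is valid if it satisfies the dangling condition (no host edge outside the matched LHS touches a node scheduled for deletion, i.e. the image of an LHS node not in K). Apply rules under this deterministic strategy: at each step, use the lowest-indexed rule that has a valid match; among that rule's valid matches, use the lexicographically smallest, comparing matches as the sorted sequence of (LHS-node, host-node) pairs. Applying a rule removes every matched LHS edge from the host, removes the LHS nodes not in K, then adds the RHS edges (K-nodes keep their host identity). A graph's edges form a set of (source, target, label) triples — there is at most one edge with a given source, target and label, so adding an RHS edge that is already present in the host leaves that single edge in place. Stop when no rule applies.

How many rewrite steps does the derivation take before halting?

Answer: 2

Derivation:
initial: |V|=4 |E|=3  E = 0-r->1 0-r->2 0-q->3
step 1: apply R1 at {0↦0, 1↦1}  → |V|=4 |E|=2  E = 0-r->2 0-q->3
step 2: apply R1 at {0↦0, 1↦2}  → |V|=4 |E|=1  E = 0-q->3
final graph: no rule applies after step 2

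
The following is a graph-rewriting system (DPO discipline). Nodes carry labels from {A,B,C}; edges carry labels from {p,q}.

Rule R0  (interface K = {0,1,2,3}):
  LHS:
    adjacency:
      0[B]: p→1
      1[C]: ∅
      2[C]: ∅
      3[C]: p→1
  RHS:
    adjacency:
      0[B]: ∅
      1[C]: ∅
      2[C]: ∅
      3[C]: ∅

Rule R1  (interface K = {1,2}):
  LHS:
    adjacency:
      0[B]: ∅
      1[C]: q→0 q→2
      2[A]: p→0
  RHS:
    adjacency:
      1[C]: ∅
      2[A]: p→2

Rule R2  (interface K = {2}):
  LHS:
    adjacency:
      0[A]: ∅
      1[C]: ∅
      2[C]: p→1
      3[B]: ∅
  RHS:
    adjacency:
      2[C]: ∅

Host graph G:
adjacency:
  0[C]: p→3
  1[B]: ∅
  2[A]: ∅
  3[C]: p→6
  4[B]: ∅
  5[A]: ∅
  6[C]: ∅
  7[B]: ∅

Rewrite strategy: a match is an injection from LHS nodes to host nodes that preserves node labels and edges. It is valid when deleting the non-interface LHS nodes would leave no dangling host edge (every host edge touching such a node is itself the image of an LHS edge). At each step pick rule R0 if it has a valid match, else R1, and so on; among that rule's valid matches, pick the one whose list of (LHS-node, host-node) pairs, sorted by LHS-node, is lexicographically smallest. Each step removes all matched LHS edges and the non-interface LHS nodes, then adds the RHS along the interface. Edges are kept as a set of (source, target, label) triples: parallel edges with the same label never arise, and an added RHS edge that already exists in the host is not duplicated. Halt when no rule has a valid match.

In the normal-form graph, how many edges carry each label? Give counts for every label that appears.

[0] host  ⇒  8 nodes, 2 edges  {0-p->3 3-p->6}
[1] R2 @ {0↦2, 1↦6, 2↦3, 3↦1}  ⇒  5 nodes, 1 edges  {0-p->3}
[2] R2 @ {0↦5, 1↦3, 2↦0, 3↦4}  ⇒  2 nodes, 0 edges  {∅}
final graph: no rule applies after step 2
NF edges: []

Answer: (no edges)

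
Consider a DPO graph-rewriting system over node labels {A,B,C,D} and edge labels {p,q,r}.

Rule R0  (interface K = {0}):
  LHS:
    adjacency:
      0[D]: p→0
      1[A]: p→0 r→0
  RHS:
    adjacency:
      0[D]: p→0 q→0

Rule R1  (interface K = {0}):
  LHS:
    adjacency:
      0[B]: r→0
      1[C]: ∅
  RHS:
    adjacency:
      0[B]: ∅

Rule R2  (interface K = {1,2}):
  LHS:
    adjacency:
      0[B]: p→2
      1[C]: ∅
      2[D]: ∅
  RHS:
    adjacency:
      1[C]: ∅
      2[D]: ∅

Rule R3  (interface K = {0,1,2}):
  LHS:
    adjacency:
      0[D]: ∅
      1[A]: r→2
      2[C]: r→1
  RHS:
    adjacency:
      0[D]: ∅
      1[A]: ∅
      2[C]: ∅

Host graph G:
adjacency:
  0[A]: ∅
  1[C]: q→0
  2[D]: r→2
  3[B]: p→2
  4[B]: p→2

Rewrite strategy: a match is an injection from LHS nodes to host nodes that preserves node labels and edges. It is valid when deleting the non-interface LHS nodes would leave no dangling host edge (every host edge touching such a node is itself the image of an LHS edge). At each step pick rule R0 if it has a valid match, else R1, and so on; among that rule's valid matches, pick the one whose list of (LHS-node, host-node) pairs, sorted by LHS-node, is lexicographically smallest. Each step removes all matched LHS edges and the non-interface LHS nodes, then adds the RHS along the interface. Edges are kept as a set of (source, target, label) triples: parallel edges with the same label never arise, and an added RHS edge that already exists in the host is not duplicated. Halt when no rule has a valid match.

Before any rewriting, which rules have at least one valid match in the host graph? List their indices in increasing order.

R0: no valid match — LHS pattern not found
R1: no valid match — LHS pattern not found
R2: 2 valid matches — {0↦3, 1↦1, 2↦2}, {0↦4, 1↦1, 2↦2}
R3: no valid match — LHS pattern not found

Answer: [R2]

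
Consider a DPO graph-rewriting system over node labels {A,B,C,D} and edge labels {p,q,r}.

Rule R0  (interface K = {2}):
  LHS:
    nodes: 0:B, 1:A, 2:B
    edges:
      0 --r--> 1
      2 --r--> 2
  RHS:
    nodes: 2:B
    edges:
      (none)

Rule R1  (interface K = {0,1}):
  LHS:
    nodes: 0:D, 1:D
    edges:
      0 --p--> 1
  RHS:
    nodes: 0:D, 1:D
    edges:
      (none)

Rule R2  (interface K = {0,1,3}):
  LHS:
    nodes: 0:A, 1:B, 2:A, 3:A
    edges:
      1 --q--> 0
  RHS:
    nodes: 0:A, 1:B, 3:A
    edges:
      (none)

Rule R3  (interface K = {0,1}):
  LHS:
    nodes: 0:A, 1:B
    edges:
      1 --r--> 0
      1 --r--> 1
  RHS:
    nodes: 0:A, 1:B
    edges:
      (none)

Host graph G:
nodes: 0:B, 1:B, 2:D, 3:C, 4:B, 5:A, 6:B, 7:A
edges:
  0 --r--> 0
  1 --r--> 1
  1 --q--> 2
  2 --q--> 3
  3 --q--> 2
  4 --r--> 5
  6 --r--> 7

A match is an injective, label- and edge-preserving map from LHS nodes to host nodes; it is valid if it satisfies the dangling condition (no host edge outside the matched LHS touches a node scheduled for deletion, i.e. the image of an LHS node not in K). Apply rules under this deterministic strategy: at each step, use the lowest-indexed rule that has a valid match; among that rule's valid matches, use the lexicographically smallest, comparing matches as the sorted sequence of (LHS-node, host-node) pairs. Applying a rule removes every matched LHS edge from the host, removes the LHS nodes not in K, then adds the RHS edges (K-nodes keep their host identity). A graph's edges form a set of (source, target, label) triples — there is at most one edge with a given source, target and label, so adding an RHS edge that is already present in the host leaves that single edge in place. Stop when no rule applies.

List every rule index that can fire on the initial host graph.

Answer: [R0]

Derivation:
R0: 4 valid matches — {0↦4, 1↦5, 2↦0}, {0↦4, 1↦5, 2↦1}, {0↦6, 1↦7, 2↦0} (+1 more)
R1: no valid match — LHS pattern not found
R2: no valid match — LHS pattern not found
R3: no valid match — LHS pattern not found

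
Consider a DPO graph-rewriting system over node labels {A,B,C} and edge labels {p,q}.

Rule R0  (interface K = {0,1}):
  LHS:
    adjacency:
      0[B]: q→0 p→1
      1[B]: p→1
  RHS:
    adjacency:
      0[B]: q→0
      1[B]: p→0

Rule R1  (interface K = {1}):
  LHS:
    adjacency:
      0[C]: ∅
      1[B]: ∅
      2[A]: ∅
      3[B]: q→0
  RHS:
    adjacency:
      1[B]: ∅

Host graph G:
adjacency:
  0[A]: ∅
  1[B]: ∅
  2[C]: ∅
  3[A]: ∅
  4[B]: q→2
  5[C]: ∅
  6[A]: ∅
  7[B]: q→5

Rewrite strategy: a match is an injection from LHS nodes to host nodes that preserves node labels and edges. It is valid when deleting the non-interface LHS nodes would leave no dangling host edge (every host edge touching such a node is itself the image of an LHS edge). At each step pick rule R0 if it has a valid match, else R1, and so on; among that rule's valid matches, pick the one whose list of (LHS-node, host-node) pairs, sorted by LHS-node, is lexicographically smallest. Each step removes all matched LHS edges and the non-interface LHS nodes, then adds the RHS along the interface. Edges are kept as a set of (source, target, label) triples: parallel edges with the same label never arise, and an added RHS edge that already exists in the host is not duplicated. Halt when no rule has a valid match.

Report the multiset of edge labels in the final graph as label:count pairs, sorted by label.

Answer: (no edges)

Rewrite trace:
[0] host  ⇒  8 nodes, 2 edges  {4-q->2 7-q->5}
[1] R1 @ {0↦2, 1↦1, 2↦0, 3↦4}  ⇒  5 nodes, 1 edges  {7-q->5}
[2] R1 @ {0↦5, 1↦1, 2↦3, 3↦7}  ⇒  2 nodes, 0 edges  {∅}
final graph: no rule applies after step 2
NF edges: []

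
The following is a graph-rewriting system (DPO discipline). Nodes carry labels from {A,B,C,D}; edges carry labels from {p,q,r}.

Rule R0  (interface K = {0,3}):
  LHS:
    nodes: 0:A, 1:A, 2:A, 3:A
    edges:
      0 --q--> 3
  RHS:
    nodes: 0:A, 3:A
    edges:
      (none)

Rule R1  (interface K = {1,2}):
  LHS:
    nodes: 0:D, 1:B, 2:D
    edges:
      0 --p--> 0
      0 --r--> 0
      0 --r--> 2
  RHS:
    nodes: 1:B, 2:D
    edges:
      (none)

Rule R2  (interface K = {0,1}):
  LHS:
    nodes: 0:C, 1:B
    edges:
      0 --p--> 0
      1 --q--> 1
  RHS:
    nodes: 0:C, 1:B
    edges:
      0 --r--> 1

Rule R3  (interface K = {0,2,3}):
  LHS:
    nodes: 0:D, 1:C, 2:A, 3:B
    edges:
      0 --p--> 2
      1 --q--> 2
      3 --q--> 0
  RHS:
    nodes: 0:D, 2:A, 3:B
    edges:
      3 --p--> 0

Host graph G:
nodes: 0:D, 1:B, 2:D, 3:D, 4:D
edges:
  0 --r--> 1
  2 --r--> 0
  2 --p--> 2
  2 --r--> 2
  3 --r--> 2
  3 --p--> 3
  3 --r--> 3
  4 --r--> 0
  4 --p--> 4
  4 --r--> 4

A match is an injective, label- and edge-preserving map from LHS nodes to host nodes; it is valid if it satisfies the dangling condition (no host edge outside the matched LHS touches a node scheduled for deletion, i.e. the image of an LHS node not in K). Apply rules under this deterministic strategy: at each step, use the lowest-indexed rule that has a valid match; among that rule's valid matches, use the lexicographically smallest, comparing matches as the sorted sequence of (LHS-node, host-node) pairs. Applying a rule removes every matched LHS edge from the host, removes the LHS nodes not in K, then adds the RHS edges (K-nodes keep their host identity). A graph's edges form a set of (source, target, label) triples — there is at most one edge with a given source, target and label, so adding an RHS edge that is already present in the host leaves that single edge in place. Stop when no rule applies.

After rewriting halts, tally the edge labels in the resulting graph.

initial: |V|=5 |E|=10  E = 0-r->1 2-r->0 2-p->2 2-r->2 3-r->2 3-p->3 3-r->3 4-r->0 4-p->4 4-r->4
step 1: apply R1 at {0↦3, 1↦1, 2↦2}  → |V|=4 |E|=7  E = 0-r->1 2-r->0 2-p->2 2-r->2 4-r->0 4-p->4 4-r->4
step 2: apply R1 at {0↦2, 1↦1, 2↦0}  → |V|=3 |E|=4  E = 0-r->1 4-r->0 4-p->4 4-r->4
step 3: apply R1 at {0↦4, 1↦1, 2↦0}  → |V|=2 |E|=1  E = 0-r->1
final graph: no rule applies after step 3
NF edges: [(0, 1, 'r')]

Answer: r:1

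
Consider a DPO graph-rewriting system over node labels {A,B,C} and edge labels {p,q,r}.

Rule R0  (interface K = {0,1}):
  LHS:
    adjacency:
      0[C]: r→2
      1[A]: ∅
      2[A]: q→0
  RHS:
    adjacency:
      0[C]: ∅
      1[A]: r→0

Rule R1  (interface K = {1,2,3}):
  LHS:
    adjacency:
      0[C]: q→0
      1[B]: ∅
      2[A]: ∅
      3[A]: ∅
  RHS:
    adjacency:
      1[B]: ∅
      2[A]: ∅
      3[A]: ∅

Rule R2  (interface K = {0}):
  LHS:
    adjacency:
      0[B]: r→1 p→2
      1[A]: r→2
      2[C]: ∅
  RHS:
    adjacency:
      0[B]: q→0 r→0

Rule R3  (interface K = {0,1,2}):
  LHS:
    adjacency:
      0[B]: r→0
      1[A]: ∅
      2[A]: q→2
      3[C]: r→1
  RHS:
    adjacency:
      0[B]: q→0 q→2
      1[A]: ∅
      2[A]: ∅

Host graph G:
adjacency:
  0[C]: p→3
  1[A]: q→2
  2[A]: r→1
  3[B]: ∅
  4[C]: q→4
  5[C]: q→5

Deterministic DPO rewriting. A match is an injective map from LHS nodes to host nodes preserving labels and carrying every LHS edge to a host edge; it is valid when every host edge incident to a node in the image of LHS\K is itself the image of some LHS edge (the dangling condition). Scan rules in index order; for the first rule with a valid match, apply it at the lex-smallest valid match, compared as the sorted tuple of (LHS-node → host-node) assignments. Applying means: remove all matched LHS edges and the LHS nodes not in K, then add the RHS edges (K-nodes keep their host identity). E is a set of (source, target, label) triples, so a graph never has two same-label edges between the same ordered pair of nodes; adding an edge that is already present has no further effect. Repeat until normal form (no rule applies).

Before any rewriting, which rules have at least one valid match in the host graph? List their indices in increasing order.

Answer: [R1]

Steps:
R0: no valid match — LHS pattern not found
R1: 4 valid matches — {0↦4, 1↦3, 2↦1, 3↦2}, {0↦4, 1↦3, 2↦2, 3↦1}, {0↦5, 1↦3, 2↦1, 3↦2} (+1 more)
R2: no valid match — LHS pattern not found
R3: no valid match — LHS pattern not found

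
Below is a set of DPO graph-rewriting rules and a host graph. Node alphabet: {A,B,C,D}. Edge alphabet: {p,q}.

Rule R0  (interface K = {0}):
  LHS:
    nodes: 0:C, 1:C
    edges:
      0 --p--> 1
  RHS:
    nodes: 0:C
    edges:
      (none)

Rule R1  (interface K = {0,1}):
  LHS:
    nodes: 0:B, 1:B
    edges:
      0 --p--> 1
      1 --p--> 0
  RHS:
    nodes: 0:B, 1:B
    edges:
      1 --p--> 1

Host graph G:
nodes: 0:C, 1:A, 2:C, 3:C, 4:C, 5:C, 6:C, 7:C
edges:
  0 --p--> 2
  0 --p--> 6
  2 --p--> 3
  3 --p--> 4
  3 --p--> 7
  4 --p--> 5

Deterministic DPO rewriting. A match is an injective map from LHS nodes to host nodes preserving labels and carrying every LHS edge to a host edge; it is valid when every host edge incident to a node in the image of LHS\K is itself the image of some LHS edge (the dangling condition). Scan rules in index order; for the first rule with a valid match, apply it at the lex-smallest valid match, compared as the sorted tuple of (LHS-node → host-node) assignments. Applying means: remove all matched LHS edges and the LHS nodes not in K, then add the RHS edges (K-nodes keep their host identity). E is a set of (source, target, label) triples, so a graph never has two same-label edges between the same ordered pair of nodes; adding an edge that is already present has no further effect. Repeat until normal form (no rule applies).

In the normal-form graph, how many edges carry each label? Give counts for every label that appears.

Answer: (no edges)

Derivation:
[0] host  ⇒  8 nodes, 6 edges  {0-p->2 0-p->6 2-p->3 3-p->4 3-p->7 4-p->5}
[1] R0 @ {0↦0, 1↦6}  ⇒  7 nodes, 5 edges  {0-p->2 2-p->3 3-p->4 3-p->7 4-p->5}
[2] R0 @ {0↦3, 1↦7}  ⇒  6 nodes, 4 edges  {0-p->2 2-p->3 3-p->4 4-p->5}
[3] R0 @ {0↦4, 1↦5}  ⇒  5 nodes, 3 edges  {0-p->2 2-p->3 3-p->4}
[4] R0 @ {0↦3, 1↦4}  ⇒  4 nodes, 2 edges  {0-p->2 2-p->3}
[5] R0 @ {0↦2, 1↦3}  ⇒  3 nodes, 1 edges  {0-p->2}
[6] R0 @ {0↦0, 1↦2}  ⇒  2 nodes, 0 edges  {∅}
final graph: no rule applies after step 6
NF edges: []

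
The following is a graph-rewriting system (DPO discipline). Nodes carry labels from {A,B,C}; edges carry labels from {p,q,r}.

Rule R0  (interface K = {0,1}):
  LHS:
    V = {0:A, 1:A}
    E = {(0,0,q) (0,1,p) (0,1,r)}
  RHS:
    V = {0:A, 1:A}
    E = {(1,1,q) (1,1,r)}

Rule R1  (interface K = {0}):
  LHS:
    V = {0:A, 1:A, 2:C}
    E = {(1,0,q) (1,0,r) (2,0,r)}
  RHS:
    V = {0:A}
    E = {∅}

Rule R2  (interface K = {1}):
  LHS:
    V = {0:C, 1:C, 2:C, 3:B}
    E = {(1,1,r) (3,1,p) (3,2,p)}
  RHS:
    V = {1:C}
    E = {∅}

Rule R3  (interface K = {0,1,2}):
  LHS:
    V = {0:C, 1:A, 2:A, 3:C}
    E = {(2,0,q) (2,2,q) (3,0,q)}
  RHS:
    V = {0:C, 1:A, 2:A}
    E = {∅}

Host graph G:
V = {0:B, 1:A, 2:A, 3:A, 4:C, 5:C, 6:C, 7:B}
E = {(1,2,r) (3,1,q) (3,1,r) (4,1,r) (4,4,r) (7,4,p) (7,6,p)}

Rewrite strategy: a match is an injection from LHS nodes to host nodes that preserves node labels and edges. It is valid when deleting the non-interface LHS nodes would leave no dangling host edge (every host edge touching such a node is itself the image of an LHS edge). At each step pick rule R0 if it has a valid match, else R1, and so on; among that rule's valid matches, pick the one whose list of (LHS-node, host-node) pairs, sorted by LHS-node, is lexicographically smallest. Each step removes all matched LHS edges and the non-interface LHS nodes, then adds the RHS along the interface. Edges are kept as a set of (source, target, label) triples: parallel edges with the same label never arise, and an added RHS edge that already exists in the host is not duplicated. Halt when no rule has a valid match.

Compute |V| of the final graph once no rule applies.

Answer: 3

Derivation:
initial: |V|=8 |E|=7  E = 1-r->2 3-q->1 3-r->1 4-r->1 4-r->4 7-p->4 7-p->6
step 1: apply R2 at {0↦5, 1↦4, 2↦6, 3↦7}  → |V|=5 |E|=4  E = 1-r->2 3-q->1 3-r->1 4-r->1
step 2: apply R1 at {0↦1, 1↦3, 2↦4}  → |V|=3 |E|=1  E = 1-r->2
normal form: no rule applies after step 2
NF nodes: {0:B, 1:A, 2:A}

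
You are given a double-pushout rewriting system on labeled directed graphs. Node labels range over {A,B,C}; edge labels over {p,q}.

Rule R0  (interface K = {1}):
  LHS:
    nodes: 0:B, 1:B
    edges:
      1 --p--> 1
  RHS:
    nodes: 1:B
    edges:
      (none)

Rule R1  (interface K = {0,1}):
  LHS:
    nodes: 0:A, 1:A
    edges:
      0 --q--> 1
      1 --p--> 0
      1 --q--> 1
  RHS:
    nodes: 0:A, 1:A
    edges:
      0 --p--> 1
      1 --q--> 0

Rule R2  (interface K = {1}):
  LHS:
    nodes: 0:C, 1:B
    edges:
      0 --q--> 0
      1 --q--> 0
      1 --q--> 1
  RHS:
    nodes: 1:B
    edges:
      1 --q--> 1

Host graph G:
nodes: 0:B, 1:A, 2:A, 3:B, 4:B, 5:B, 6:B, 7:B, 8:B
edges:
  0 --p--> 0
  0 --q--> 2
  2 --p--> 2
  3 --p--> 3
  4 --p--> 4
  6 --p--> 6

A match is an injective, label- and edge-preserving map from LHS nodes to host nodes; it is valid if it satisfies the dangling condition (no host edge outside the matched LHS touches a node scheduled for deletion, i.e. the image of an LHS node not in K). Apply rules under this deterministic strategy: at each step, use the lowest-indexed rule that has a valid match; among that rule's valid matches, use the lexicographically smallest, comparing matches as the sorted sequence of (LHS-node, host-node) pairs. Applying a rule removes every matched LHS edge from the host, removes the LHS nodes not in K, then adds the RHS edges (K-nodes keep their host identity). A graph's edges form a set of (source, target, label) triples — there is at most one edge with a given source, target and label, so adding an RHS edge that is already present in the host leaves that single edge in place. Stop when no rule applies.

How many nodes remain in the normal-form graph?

[0] host  ⇒  9 nodes, 6 edges  {0-p->0 0-q->2 2-p->2 3-p->3 4-p->4 6-p->6}
[1] R0 @ {0↦5, 1↦0}  ⇒  8 nodes, 5 edges  {0-q->2 2-p->2 3-p->3 4-p->4 6-p->6}
[2] R0 @ {0↦7, 1↦3}  ⇒  7 nodes, 4 edges  {0-q->2 2-p->2 4-p->4 6-p->6}
[3] R0 @ {0↦3, 1↦4}  ⇒  6 nodes, 3 edges  {0-q->2 2-p->2 6-p->6}
[4] R0 @ {0↦4, 1↦6}  ⇒  5 nodes, 2 edges  {0-q->2 2-p->2}
halt: no rule applies after step 4
NF nodes: {0:B, 1:A, 2:A, 6:B, 8:B}

Answer: 5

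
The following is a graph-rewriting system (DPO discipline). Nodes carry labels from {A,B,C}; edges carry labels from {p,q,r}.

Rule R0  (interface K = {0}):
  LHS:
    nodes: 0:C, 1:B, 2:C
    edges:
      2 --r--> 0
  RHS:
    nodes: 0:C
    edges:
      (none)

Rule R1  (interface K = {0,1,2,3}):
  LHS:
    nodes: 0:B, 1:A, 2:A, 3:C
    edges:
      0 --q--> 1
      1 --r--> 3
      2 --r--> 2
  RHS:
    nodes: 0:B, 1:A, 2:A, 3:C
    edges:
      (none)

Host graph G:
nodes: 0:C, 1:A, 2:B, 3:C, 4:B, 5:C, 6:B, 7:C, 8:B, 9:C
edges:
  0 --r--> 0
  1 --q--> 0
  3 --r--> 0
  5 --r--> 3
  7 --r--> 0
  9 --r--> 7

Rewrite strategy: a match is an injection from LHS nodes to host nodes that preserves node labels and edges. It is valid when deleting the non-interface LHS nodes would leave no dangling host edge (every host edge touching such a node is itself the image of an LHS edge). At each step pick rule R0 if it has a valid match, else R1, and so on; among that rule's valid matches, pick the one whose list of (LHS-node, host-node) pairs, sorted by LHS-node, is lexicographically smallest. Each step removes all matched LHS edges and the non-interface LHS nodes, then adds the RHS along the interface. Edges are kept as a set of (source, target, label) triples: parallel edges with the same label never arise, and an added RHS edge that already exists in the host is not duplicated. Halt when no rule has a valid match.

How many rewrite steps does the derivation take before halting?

Answer: 4

Rewrite trace:
start.  V:10 E:6  edges: 0-r->0 1-q->0 3-r->0 5-r->3 7-r->0 9-r->7
1. fire R0 via {0↦3, 1↦2, 2↦5}  →  V:8 E:5  edges: 0-r->0 1-q->0 3-r->0 7-r->0 9-r->7
2. fire R0 via {0↦0, 1↦4, 2↦3}  →  V:6 E:4  edges: 0-r->0 1-q->0 7-r->0 9-r->7
3. fire R0 via {0↦7, 1↦6, 2↦9}  →  V:4 E:3  edges: 0-r->0 1-q->0 7-r->0
4. fire R0 via {0↦0, 1↦8, 2↦7}  →  V:2 E:2  edges: 0-r->0 1-q->0
normal form: no rule applies after step 4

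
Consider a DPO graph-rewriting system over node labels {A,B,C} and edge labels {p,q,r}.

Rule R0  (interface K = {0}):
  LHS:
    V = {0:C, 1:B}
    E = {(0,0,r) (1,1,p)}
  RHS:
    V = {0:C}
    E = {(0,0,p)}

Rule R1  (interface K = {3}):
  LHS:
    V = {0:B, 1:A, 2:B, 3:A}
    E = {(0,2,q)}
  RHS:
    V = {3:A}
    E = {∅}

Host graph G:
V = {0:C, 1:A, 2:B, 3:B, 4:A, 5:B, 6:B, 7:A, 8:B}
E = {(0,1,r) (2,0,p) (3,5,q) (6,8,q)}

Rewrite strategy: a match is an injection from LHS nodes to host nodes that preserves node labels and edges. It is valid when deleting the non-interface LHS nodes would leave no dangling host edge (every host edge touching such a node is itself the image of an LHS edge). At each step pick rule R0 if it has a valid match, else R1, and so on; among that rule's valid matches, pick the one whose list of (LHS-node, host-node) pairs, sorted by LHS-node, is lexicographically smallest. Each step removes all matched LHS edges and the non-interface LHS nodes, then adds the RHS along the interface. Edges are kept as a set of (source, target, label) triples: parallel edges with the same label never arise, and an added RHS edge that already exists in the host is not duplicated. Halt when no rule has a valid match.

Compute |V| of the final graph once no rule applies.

initial: |V|=9 |E|=4  E = 0-r->1 2-p->0 3-q->5 6-q->8
step 1: apply R1 at {0↦3, 1↦4, 2↦5, 3↦1}  → |V|=6 |E|=3  E = 0-r->1 2-p->0 6-q->8
step 2: apply R1 at {0↦6, 1↦7, 2↦8, 3↦1}  → |V|=3 |E|=2  E = 0-r->1 2-p->0
halt: no rule applies after step 2
NF nodes: {0:C, 1:A, 2:B}

Answer: 3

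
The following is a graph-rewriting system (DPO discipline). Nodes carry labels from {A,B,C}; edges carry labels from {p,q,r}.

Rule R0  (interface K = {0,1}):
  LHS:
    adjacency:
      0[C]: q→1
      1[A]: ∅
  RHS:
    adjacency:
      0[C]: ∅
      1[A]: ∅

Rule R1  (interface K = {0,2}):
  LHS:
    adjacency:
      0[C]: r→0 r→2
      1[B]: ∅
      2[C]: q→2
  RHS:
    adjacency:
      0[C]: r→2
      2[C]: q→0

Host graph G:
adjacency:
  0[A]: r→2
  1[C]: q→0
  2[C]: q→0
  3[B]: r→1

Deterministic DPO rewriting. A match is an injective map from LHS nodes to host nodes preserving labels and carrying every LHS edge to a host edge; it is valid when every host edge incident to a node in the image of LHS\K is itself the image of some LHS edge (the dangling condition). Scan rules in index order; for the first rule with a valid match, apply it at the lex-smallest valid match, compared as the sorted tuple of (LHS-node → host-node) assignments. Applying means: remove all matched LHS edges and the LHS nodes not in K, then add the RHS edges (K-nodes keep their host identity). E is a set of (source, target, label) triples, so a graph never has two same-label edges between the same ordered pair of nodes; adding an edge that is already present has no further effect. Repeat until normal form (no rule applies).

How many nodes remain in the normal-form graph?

Answer: 4

Steps:
initial: |V|=4 |E|=4  E = 0-r->2 1-q->0 2-q->0 3-r->1
step 1: apply R0 at {0↦1, 1↦0}  → |V|=4 |E|=3  E = 0-r->2 2-q->0 3-r->1
step 2: apply R0 at {0↦2, 1↦0}  → |V|=4 |E|=2  E = 0-r->2 3-r->1
halt: no rule applies after step 2
NF nodes: {0:A, 1:C, 2:C, 3:B}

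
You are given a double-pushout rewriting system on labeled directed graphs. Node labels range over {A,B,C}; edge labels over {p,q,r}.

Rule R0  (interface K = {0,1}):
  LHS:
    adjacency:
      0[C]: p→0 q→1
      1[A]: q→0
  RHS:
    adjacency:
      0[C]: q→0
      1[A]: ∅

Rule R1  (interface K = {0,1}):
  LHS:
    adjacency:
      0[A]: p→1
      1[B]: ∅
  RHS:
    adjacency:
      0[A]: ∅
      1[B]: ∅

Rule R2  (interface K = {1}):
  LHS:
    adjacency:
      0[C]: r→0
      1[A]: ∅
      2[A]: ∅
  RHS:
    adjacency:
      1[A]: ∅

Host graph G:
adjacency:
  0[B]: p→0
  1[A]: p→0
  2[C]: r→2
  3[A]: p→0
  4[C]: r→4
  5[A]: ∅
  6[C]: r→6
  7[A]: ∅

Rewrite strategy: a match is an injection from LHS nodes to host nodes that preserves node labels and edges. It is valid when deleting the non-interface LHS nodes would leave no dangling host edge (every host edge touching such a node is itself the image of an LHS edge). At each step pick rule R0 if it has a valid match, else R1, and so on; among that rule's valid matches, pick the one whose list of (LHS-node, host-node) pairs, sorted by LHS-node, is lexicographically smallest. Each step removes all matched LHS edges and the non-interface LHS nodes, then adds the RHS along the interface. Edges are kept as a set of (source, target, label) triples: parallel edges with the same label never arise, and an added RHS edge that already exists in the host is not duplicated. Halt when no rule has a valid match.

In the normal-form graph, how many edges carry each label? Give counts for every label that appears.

Answer: p:1

Rewrite trace:
initial: |V|=8 |E|=6  E = 0-p->0 1-p->0 2-r->2 3-p->0 4-r->4 6-r->6
step 1: apply R1 at {0↦1, 1↦0}  → |V|=8 |E|=5  E = 0-p->0 2-r->2 3-p->0 4-r->4 6-r->6
step 2: apply R1 at {0↦3, 1↦0}  → |V|=8 |E|=4  E = 0-p->0 2-r->2 4-r->4 6-r->6
step 3: apply R2 at {0↦2, 1↦1, 2↦3}  → |V|=6 |E|=3  E = 0-p->0 4-r->4 6-r->6
step 4: apply R2 at {0↦4, 1↦1, 2↦5}  → |V|=4 |E|=2  E = 0-p->0 6-r->6
step 5: apply R2 at {0↦6, 1↦1, 2↦7}  → |V|=2 |E|=1  E = 0-p->0
halt: no rule applies after step 5
NF edges: [(0, 0, 'p')]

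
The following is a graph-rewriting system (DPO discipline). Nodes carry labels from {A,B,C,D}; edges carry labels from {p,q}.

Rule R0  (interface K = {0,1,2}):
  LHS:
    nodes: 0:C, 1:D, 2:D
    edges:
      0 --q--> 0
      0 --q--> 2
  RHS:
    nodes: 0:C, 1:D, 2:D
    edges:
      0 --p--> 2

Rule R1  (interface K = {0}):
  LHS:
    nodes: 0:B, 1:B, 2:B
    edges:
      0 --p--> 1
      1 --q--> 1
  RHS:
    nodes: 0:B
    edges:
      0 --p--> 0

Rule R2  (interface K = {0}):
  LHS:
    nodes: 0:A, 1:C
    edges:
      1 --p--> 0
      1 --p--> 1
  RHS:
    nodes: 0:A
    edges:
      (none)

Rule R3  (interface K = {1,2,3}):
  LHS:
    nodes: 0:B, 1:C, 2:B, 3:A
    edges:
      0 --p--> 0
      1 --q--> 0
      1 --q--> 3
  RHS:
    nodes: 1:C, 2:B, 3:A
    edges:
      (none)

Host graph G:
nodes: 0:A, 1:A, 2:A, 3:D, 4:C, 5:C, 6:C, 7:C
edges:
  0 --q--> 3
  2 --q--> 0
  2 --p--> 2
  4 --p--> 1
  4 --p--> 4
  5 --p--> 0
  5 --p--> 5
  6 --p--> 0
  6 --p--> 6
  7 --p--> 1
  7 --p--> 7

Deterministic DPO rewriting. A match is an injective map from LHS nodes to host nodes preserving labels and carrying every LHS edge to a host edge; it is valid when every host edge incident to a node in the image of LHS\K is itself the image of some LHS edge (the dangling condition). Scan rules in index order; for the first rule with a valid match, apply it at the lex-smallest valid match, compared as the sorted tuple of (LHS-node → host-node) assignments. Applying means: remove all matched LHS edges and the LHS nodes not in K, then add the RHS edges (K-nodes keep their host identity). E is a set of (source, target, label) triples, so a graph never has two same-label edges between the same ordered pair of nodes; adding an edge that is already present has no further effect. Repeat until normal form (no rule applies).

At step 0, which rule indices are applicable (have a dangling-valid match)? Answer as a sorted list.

R0: no valid match — LHS pattern not found
R1: no valid match — LHS pattern not found
R2: 4 valid matches — {0↦0, 1↦5}, {0↦0, 1↦6}, {0↦1, 1↦4} (+1 more)
R3: no valid match — LHS pattern not found

Answer: [R2]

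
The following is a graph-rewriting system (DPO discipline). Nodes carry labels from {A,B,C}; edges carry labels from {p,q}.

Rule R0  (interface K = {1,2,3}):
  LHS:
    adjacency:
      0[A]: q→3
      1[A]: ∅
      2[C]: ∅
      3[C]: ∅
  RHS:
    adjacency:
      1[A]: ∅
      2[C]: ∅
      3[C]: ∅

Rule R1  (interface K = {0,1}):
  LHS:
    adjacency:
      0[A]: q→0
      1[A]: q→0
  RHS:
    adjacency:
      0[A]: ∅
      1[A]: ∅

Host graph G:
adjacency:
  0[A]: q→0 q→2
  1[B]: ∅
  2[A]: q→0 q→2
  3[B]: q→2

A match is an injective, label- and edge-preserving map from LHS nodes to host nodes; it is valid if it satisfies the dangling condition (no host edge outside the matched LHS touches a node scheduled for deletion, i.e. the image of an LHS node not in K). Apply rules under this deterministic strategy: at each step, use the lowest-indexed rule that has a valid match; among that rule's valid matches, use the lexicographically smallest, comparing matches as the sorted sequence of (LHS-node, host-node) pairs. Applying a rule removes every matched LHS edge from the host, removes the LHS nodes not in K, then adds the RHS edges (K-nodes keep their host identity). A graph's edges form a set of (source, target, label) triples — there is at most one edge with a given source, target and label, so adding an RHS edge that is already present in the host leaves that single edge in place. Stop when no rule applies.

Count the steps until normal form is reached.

Answer: 2

Rewrite trace:
start.  V:4 E:5  edges: 0-q->0 0-q->2 2-q->0 2-q->2 3-q->2
1. fire R1 via {0↦0, 1↦2}  →  V:4 E:3  edges: 0-q->2 2-q->2 3-q->2
2. fire R1 via {0↦2, 1↦0}  →  V:4 E:1  edges: 3-q->2
normal form: no rule applies after step 2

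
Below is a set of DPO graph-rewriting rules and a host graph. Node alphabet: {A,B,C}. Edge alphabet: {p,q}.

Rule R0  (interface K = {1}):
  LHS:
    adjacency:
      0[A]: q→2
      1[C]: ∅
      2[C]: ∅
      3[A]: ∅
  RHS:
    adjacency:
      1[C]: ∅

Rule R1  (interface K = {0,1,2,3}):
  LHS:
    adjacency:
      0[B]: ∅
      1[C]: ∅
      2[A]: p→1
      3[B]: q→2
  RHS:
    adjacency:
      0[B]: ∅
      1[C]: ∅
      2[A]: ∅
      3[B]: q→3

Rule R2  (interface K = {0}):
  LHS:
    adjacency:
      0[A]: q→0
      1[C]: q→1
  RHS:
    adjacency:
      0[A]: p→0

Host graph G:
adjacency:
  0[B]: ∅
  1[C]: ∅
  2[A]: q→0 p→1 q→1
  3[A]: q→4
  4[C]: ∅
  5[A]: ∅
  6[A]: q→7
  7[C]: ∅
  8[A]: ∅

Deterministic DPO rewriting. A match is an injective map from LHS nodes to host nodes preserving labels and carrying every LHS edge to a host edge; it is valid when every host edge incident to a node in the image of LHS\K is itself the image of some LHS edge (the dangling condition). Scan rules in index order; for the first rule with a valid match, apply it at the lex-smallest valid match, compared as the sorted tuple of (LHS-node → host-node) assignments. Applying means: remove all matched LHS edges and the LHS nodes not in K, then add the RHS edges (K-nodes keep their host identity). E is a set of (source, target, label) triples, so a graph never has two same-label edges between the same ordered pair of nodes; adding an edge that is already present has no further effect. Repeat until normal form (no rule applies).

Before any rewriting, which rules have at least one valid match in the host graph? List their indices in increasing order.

R0: 8 valid matches — {0↦3, 1↦1, 2↦4, 3↦5}, {0↦3, 1↦1, 2↦4, 3↦8}, {0↦3, 1↦7, 2↦4, 3↦5} (+5 more)
R1: no valid match — LHS pattern not found
R2: no valid match — LHS pattern not found

Answer: [R0]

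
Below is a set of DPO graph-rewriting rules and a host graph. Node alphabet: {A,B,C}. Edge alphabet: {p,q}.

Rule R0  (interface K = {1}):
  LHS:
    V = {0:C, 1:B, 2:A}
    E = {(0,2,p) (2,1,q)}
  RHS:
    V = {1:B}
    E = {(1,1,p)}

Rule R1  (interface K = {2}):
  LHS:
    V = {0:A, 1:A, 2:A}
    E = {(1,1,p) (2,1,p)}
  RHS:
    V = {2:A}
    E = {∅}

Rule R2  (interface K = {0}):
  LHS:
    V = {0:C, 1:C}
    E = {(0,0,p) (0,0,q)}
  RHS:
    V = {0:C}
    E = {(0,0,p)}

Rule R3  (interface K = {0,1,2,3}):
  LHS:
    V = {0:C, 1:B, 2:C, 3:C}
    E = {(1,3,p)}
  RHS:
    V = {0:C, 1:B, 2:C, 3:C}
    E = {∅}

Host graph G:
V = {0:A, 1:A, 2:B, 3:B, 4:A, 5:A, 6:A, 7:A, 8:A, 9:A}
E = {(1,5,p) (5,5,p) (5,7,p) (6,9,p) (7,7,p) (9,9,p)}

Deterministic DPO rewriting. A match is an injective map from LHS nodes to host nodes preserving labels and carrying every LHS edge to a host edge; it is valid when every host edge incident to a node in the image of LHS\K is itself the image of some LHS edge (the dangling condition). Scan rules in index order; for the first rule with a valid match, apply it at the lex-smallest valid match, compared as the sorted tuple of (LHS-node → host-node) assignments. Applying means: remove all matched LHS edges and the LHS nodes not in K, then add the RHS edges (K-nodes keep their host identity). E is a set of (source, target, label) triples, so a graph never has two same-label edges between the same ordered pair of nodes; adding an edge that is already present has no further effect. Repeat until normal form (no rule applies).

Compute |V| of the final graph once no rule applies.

[0] host  ⇒  10 nodes, 6 edges  {1-p->5 5-p->5 5-p->7 6-p->9 7-p->7 9-p->9}
[1] R1 @ {0↦0, 1↦7, 2↦5}  ⇒  8 nodes, 4 edges  {1-p->5 5-p->5 6-p->9 9-p->9}
[2] R1 @ {0↦4, 1↦5, 2↦1}  ⇒  6 nodes, 2 edges  {6-p->9 9-p->9}
[3] R1 @ {0↦1, 1↦9, 2↦6}  ⇒  4 nodes, 0 edges  {∅}
final graph: no rule applies after step 3
NF nodes: {2:B, 3:B, 6:A, 8:A}

Answer: 4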